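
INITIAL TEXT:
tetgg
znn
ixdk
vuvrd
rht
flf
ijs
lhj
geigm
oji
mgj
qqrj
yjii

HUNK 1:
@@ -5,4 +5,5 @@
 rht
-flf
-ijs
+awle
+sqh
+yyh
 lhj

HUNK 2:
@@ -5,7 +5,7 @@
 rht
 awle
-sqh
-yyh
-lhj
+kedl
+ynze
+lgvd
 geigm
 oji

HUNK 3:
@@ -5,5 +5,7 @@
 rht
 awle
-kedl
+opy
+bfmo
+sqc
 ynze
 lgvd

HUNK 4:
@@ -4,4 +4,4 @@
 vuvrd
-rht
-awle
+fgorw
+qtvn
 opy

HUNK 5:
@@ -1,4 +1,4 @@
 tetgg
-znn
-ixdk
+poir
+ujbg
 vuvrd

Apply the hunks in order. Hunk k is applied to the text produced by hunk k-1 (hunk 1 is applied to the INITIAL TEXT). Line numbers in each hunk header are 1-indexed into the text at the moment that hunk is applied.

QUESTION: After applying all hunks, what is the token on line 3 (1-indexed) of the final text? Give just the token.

Answer: ujbg

Derivation:
Hunk 1: at line 5 remove [flf,ijs] add [awle,sqh,yyh] -> 14 lines: tetgg znn ixdk vuvrd rht awle sqh yyh lhj geigm oji mgj qqrj yjii
Hunk 2: at line 5 remove [sqh,yyh,lhj] add [kedl,ynze,lgvd] -> 14 lines: tetgg znn ixdk vuvrd rht awle kedl ynze lgvd geigm oji mgj qqrj yjii
Hunk 3: at line 5 remove [kedl] add [opy,bfmo,sqc] -> 16 lines: tetgg znn ixdk vuvrd rht awle opy bfmo sqc ynze lgvd geigm oji mgj qqrj yjii
Hunk 4: at line 4 remove [rht,awle] add [fgorw,qtvn] -> 16 lines: tetgg znn ixdk vuvrd fgorw qtvn opy bfmo sqc ynze lgvd geigm oji mgj qqrj yjii
Hunk 5: at line 1 remove [znn,ixdk] add [poir,ujbg] -> 16 lines: tetgg poir ujbg vuvrd fgorw qtvn opy bfmo sqc ynze lgvd geigm oji mgj qqrj yjii
Final line 3: ujbg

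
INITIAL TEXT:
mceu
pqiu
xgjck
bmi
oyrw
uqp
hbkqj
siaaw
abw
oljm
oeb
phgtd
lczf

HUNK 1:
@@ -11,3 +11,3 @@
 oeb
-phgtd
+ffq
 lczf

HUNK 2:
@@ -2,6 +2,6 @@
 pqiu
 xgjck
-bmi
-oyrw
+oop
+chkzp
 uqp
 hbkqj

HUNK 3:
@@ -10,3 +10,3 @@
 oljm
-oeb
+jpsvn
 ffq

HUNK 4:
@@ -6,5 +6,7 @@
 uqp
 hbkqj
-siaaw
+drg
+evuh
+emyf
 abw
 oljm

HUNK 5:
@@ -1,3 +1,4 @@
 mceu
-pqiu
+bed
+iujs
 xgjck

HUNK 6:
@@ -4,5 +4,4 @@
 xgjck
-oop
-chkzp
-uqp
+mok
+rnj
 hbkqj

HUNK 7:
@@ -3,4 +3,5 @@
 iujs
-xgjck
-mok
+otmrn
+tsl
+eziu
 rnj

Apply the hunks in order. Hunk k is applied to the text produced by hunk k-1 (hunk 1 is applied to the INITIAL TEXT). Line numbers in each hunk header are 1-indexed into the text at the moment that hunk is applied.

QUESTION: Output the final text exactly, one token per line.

Hunk 1: at line 11 remove [phgtd] add [ffq] -> 13 lines: mceu pqiu xgjck bmi oyrw uqp hbkqj siaaw abw oljm oeb ffq lczf
Hunk 2: at line 2 remove [bmi,oyrw] add [oop,chkzp] -> 13 lines: mceu pqiu xgjck oop chkzp uqp hbkqj siaaw abw oljm oeb ffq lczf
Hunk 3: at line 10 remove [oeb] add [jpsvn] -> 13 lines: mceu pqiu xgjck oop chkzp uqp hbkqj siaaw abw oljm jpsvn ffq lczf
Hunk 4: at line 6 remove [siaaw] add [drg,evuh,emyf] -> 15 lines: mceu pqiu xgjck oop chkzp uqp hbkqj drg evuh emyf abw oljm jpsvn ffq lczf
Hunk 5: at line 1 remove [pqiu] add [bed,iujs] -> 16 lines: mceu bed iujs xgjck oop chkzp uqp hbkqj drg evuh emyf abw oljm jpsvn ffq lczf
Hunk 6: at line 4 remove [oop,chkzp,uqp] add [mok,rnj] -> 15 lines: mceu bed iujs xgjck mok rnj hbkqj drg evuh emyf abw oljm jpsvn ffq lczf
Hunk 7: at line 3 remove [xgjck,mok] add [otmrn,tsl,eziu] -> 16 lines: mceu bed iujs otmrn tsl eziu rnj hbkqj drg evuh emyf abw oljm jpsvn ffq lczf

Answer: mceu
bed
iujs
otmrn
tsl
eziu
rnj
hbkqj
drg
evuh
emyf
abw
oljm
jpsvn
ffq
lczf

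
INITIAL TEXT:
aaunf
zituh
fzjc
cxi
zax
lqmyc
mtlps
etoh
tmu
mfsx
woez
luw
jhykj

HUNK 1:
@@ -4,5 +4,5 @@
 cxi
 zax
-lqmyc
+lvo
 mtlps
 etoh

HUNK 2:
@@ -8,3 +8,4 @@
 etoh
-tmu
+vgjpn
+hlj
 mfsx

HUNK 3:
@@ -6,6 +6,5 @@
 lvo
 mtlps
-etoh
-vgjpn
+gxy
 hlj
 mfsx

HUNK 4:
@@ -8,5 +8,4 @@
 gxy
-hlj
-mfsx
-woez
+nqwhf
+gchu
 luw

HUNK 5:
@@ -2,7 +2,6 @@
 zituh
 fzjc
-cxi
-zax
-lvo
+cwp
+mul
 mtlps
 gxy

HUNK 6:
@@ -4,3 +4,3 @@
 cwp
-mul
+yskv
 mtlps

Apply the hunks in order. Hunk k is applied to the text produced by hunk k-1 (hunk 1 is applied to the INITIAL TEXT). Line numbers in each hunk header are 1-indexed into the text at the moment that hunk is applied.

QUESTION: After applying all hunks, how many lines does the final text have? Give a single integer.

Hunk 1: at line 4 remove [lqmyc] add [lvo] -> 13 lines: aaunf zituh fzjc cxi zax lvo mtlps etoh tmu mfsx woez luw jhykj
Hunk 2: at line 8 remove [tmu] add [vgjpn,hlj] -> 14 lines: aaunf zituh fzjc cxi zax lvo mtlps etoh vgjpn hlj mfsx woez luw jhykj
Hunk 3: at line 6 remove [etoh,vgjpn] add [gxy] -> 13 lines: aaunf zituh fzjc cxi zax lvo mtlps gxy hlj mfsx woez luw jhykj
Hunk 4: at line 8 remove [hlj,mfsx,woez] add [nqwhf,gchu] -> 12 lines: aaunf zituh fzjc cxi zax lvo mtlps gxy nqwhf gchu luw jhykj
Hunk 5: at line 2 remove [cxi,zax,lvo] add [cwp,mul] -> 11 lines: aaunf zituh fzjc cwp mul mtlps gxy nqwhf gchu luw jhykj
Hunk 6: at line 4 remove [mul] add [yskv] -> 11 lines: aaunf zituh fzjc cwp yskv mtlps gxy nqwhf gchu luw jhykj
Final line count: 11

Answer: 11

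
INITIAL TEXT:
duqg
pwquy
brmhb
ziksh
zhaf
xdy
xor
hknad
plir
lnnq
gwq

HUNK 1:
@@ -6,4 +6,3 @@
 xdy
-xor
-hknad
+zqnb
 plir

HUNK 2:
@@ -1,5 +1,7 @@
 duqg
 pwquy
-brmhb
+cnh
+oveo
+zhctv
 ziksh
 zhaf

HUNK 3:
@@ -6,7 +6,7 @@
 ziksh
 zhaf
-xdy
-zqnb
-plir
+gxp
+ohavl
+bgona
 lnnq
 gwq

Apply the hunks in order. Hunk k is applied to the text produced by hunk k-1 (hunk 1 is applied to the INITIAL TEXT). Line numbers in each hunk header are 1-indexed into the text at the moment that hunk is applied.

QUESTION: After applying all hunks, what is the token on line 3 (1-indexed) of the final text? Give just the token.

Hunk 1: at line 6 remove [xor,hknad] add [zqnb] -> 10 lines: duqg pwquy brmhb ziksh zhaf xdy zqnb plir lnnq gwq
Hunk 2: at line 1 remove [brmhb] add [cnh,oveo,zhctv] -> 12 lines: duqg pwquy cnh oveo zhctv ziksh zhaf xdy zqnb plir lnnq gwq
Hunk 3: at line 6 remove [xdy,zqnb,plir] add [gxp,ohavl,bgona] -> 12 lines: duqg pwquy cnh oveo zhctv ziksh zhaf gxp ohavl bgona lnnq gwq
Final line 3: cnh

Answer: cnh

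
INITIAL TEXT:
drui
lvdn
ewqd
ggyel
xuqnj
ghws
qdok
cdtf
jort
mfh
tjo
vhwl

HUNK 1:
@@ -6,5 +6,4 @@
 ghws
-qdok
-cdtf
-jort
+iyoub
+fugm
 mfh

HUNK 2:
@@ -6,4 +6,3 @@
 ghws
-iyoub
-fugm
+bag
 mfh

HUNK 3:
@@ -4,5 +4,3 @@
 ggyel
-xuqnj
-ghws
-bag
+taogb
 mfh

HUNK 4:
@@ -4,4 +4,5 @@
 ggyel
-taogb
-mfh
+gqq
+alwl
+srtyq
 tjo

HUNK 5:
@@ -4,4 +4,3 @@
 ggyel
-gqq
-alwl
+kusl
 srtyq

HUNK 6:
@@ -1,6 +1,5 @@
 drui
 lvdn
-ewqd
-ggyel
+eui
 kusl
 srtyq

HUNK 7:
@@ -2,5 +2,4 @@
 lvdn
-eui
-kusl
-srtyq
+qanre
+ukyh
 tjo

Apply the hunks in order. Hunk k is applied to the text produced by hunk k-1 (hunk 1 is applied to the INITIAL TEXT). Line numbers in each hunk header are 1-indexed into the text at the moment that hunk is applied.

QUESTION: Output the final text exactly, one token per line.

Hunk 1: at line 6 remove [qdok,cdtf,jort] add [iyoub,fugm] -> 11 lines: drui lvdn ewqd ggyel xuqnj ghws iyoub fugm mfh tjo vhwl
Hunk 2: at line 6 remove [iyoub,fugm] add [bag] -> 10 lines: drui lvdn ewqd ggyel xuqnj ghws bag mfh tjo vhwl
Hunk 3: at line 4 remove [xuqnj,ghws,bag] add [taogb] -> 8 lines: drui lvdn ewqd ggyel taogb mfh tjo vhwl
Hunk 4: at line 4 remove [taogb,mfh] add [gqq,alwl,srtyq] -> 9 lines: drui lvdn ewqd ggyel gqq alwl srtyq tjo vhwl
Hunk 5: at line 4 remove [gqq,alwl] add [kusl] -> 8 lines: drui lvdn ewqd ggyel kusl srtyq tjo vhwl
Hunk 6: at line 1 remove [ewqd,ggyel] add [eui] -> 7 lines: drui lvdn eui kusl srtyq tjo vhwl
Hunk 7: at line 2 remove [eui,kusl,srtyq] add [qanre,ukyh] -> 6 lines: drui lvdn qanre ukyh tjo vhwl

Answer: drui
lvdn
qanre
ukyh
tjo
vhwl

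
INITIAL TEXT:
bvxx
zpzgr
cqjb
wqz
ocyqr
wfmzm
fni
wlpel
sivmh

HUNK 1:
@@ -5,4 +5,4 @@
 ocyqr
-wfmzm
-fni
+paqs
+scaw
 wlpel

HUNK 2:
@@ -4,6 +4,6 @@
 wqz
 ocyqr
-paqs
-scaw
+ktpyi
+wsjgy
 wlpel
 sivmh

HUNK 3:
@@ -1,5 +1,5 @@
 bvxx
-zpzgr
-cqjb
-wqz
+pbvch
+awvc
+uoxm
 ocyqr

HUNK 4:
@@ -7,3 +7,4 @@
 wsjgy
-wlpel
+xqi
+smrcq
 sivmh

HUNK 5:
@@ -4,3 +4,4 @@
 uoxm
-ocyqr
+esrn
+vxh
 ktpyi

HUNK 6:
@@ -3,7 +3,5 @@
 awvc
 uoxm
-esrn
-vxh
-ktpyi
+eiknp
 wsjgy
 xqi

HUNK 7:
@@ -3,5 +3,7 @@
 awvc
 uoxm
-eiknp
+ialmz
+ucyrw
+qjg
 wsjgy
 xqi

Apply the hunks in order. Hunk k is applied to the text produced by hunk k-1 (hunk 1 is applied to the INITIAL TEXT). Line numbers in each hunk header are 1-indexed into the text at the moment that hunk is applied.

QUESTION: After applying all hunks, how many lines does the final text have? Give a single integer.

Hunk 1: at line 5 remove [wfmzm,fni] add [paqs,scaw] -> 9 lines: bvxx zpzgr cqjb wqz ocyqr paqs scaw wlpel sivmh
Hunk 2: at line 4 remove [paqs,scaw] add [ktpyi,wsjgy] -> 9 lines: bvxx zpzgr cqjb wqz ocyqr ktpyi wsjgy wlpel sivmh
Hunk 3: at line 1 remove [zpzgr,cqjb,wqz] add [pbvch,awvc,uoxm] -> 9 lines: bvxx pbvch awvc uoxm ocyqr ktpyi wsjgy wlpel sivmh
Hunk 4: at line 7 remove [wlpel] add [xqi,smrcq] -> 10 lines: bvxx pbvch awvc uoxm ocyqr ktpyi wsjgy xqi smrcq sivmh
Hunk 5: at line 4 remove [ocyqr] add [esrn,vxh] -> 11 lines: bvxx pbvch awvc uoxm esrn vxh ktpyi wsjgy xqi smrcq sivmh
Hunk 6: at line 3 remove [esrn,vxh,ktpyi] add [eiknp] -> 9 lines: bvxx pbvch awvc uoxm eiknp wsjgy xqi smrcq sivmh
Hunk 7: at line 3 remove [eiknp] add [ialmz,ucyrw,qjg] -> 11 lines: bvxx pbvch awvc uoxm ialmz ucyrw qjg wsjgy xqi smrcq sivmh
Final line count: 11

Answer: 11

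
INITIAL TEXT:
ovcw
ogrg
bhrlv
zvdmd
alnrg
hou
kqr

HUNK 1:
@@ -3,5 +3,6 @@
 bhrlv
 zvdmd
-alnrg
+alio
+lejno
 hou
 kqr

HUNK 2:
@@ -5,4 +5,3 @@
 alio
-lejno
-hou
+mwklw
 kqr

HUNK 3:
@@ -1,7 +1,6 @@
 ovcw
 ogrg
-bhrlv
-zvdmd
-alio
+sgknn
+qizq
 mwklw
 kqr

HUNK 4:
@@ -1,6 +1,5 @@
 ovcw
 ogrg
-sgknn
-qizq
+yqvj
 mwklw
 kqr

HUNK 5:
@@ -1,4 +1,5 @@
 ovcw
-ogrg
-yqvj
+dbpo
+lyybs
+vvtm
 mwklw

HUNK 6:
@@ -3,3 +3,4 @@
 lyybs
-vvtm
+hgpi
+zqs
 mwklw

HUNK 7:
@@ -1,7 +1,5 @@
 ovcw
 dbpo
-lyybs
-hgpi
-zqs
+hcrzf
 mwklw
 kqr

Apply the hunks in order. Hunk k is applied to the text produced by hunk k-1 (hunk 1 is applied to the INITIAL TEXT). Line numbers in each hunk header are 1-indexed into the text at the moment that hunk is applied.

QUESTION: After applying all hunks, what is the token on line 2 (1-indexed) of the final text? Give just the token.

Answer: dbpo

Derivation:
Hunk 1: at line 3 remove [alnrg] add [alio,lejno] -> 8 lines: ovcw ogrg bhrlv zvdmd alio lejno hou kqr
Hunk 2: at line 5 remove [lejno,hou] add [mwklw] -> 7 lines: ovcw ogrg bhrlv zvdmd alio mwklw kqr
Hunk 3: at line 1 remove [bhrlv,zvdmd,alio] add [sgknn,qizq] -> 6 lines: ovcw ogrg sgknn qizq mwklw kqr
Hunk 4: at line 1 remove [sgknn,qizq] add [yqvj] -> 5 lines: ovcw ogrg yqvj mwklw kqr
Hunk 5: at line 1 remove [ogrg,yqvj] add [dbpo,lyybs,vvtm] -> 6 lines: ovcw dbpo lyybs vvtm mwklw kqr
Hunk 6: at line 3 remove [vvtm] add [hgpi,zqs] -> 7 lines: ovcw dbpo lyybs hgpi zqs mwklw kqr
Hunk 7: at line 1 remove [lyybs,hgpi,zqs] add [hcrzf] -> 5 lines: ovcw dbpo hcrzf mwklw kqr
Final line 2: dbpo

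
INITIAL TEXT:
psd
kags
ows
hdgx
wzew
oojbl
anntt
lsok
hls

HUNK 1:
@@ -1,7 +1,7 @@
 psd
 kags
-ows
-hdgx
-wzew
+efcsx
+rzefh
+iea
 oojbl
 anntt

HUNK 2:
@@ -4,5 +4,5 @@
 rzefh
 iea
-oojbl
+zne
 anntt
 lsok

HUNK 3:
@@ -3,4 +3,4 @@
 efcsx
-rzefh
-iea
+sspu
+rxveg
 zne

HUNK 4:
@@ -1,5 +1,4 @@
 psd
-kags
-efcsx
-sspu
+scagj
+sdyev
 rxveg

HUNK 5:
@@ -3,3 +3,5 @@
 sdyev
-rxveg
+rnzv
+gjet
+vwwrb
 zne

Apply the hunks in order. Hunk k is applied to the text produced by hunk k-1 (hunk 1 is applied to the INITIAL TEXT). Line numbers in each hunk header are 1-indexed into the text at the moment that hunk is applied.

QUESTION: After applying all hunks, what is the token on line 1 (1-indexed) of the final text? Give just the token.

Answer: psd

Derivation:
Hunk 1: at line 1 remove [ows,hdgx,wzew] add [efcsx,rzefh,iea] -> 9 lines: psd kags efcsx rzefh iea oojbl anntt lsok hls
Hunk 2: at line 4 remove [oojbl] add [zne] -> 9 lines: psd kags efcsx rzefh iea zne anntt lsok hls
Hunk 3: at line 3 remove [rzefh,iea] add [sspu,rxveg] -> 9 lines: psd kags efcsx sspu rxveg zne anntt lsok hls
Hunk 4: at line 1 remove [kags,efcsx,sspu] add [scagj,sdyev] -> 8 lines: psd scagj sdyev rxveg zne anntt lsok hls
Hunk 5: at line 3 remove [rxveg] add [rnzv,gjet,vwwrb] -> 10 lines: psd scagj sdyev rnzv gjet vwwrb zne anntt lsok hls
Final line 1: psd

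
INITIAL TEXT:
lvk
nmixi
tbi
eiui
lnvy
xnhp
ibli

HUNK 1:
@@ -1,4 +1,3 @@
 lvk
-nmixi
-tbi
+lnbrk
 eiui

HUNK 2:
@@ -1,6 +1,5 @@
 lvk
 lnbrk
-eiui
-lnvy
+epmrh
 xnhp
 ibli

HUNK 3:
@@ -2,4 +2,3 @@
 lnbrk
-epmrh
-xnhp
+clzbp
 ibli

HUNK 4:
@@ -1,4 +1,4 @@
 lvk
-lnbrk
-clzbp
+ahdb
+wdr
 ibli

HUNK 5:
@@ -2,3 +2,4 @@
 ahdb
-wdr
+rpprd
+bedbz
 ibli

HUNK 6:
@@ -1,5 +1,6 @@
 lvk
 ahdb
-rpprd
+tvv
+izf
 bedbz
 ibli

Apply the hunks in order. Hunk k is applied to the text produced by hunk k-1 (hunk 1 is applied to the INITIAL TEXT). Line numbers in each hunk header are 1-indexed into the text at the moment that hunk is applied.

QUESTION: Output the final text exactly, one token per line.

Answer: lvk
ahdb
tvv
izf
bedbz
ibli

Derivation:
Hunk 1: at line 1 remove [nmixi,tbi] add [lnbrk] -> 6 lines: lvk lnbrk eiui lnvy xnhp ibli
Hunk 2: at line 1 remove [eiui,lnvy] add [epmrh] -> 5 lines: lvk lnbrk epmrh xnhp ibli
Hunk 3: at line 2 remove [epmrh,xnhp] add [clzbp] -> 4 lines: lvk lnbrk clzbp ibli
Hunk 4: at line 1 remove [lnbrk,clzbp] add [ahdb,wdr] -> 4 lines: lvk ahdb wdr ibli
Hunk 5: at line 2 remove [wdr] add [rpprd,bedbz] -> 5 lines: lvk ahdb rpprd bedbz ibli
Hunk 6: at line 1 remove [rpprd] add [tvv,izf] -> 6 lines: lvk ahdb tvv izf bedbz ibli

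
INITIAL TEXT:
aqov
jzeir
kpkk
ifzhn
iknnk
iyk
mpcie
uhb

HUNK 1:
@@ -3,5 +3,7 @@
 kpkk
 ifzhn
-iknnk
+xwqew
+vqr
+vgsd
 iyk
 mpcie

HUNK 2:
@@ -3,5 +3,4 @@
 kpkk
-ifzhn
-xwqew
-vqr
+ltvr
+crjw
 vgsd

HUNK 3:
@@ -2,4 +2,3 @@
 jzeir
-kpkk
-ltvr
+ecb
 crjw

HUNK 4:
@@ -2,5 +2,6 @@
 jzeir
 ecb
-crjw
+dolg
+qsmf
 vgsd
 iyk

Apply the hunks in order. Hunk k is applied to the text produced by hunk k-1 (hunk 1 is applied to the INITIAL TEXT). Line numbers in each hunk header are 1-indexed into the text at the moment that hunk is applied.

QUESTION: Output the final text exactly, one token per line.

Hunk 1: at line 3 remove [iknnk] add [xwqew,vqr,vgsd] -> 10 lines: aqov jzeir kpkk ifzhn xwqew vqr vgsd iyk mpcie uhb
Hunk 2: at line 3 remove [ifzhn,xwqew,vqr] add [ltvr,crjw] -> 9 lines: aqov jzeir kpkk ltvr crjw vgsd iyk mpcie uhb
Hunk 3: at line 2 remove [kpkk,ltvr] add [ecb] -> 8 lines: aqov jzeir ecb crjw vgsd iyk mpcie uhb
Hunk 4: at line 2 remove [crjw] add [dolg,qsmf] -> 9 lines: aqov jzeir ecb dolg qsmf vgsd iyk mpcie uhb

Answer: aqov
jzeir
ecb
dolg
qsmf
vgsd
iyk
mpcie
uhb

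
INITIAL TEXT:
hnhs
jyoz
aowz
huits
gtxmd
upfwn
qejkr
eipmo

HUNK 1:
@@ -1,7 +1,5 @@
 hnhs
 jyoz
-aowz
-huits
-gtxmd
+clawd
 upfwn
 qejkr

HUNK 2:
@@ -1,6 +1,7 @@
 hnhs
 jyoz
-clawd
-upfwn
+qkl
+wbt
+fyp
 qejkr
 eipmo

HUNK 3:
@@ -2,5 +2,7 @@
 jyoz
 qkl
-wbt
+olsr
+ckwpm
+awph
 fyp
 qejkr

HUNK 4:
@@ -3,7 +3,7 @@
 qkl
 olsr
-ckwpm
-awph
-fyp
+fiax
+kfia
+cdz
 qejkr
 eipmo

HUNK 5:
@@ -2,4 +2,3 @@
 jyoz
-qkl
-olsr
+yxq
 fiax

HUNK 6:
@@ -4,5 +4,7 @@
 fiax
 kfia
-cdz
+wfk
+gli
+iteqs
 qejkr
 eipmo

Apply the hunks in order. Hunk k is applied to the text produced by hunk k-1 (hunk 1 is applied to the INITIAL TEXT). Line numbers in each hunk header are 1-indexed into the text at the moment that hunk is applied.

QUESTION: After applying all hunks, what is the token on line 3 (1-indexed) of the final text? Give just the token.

Answer: yxq

Derivation:
Hunk 1: at line 1 remove [aowz,huits,gtxmd] add [clawd] -> 6 lines: hnhs jyoz clawd upfwn qejkr eipmo
Hunk 2: at line 1 remove [clawd,upfwn] add [qkl,wbt,fyp] -> 7 lines: hnhs jyoz qkl wbt fyp qejkr eipmo
Hunk 3: at line 2 remove [wbt] add [olsr,ckwpm,awph] -> 9 lines: hnhs jyoz qkl olsr ckwpm awph fyp qejkr eipmo
Hunk 4: at line 3 remove [ckwpm,awph,fyp] add [fiax,kfia,cdz] -> 9 lines: hnhs jyoz qkl olsr fiax kfia cdz qejkr eipmo
Hunk 5: at line 2 remove [qkl,olsr] add [yxq] -> 8 lines: hnhs jyoz yxq fiax kfia cdz qejkr eipmo
Hunk 6: at line 4 remove [cdz] add [wfk,gli,iteqs] -> 10 lines: hnhs jyoz yxq fiax kfia wfk gli iteqs qejkr eipmo
Final line 3: yxq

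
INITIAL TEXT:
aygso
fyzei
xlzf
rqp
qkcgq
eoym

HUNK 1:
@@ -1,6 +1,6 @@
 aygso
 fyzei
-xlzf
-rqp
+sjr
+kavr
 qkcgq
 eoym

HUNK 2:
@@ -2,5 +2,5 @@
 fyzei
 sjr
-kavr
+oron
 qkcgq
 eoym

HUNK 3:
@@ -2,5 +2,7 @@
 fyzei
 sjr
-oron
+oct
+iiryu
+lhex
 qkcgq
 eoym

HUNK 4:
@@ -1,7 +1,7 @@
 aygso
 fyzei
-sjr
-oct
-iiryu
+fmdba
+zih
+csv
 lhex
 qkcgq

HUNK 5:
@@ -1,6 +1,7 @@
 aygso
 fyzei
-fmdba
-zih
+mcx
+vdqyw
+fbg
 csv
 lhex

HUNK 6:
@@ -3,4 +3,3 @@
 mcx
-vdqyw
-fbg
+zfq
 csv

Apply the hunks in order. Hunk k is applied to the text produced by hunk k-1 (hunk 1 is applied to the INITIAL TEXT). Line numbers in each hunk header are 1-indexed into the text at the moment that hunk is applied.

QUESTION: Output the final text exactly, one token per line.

Hunk 1: at line 1 remove [xlzf,rqp] add [sjr,kavr] -> 6 lines: aygso fyzei sjr kavr qkcgq eoym
Hunk 2: at line 2 remove [kavr] add [oron] -> 6 lines: aygso fyzei sjr oron qkcgq eoym
Hunk 3: at line 2 remove [oron] add [oct,iiryu,lhex] -> 8 lines: aygso fyzei sjr oct iiryu lhex qkcgq eoym
Hunk 4: at line 1 remove [sjr,oct,iiryu] add [fmdba,zih,csv] -> 8 lines: aygso fyzei fmdba zih csv lhex qkcgq eoym
Hunk 5: at line 1 remove [fmdba,zih] add [mcx,vdqyw,fbg] -> 9 lines: aygso fyzei mcx vdqyw fbg csv lhex qkcgq eoym
Hunk 6: at line 3 remove [vdqyw,fbg] add [zfq] -> 8 lines: aygso fyzei mcx zfq csv lhex qkcgq eoym

Answer: aygso
fyzei
mcx
zfq
csv
lhex
qkcgq
eoym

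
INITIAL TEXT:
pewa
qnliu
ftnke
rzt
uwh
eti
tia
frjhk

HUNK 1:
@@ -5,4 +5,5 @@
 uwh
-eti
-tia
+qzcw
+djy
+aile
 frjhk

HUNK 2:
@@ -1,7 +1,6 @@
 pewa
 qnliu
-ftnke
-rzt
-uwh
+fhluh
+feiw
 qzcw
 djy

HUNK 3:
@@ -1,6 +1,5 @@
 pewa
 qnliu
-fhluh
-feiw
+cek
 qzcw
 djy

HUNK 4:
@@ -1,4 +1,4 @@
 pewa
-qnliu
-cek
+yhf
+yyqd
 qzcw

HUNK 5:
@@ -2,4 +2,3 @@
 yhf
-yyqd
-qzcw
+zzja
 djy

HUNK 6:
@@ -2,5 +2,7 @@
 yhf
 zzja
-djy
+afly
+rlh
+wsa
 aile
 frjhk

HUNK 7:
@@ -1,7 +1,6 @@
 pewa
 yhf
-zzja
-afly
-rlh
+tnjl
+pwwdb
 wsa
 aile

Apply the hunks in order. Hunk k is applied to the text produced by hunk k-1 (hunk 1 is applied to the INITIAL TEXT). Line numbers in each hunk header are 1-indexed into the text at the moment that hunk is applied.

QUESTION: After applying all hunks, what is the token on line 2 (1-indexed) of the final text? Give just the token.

Answer: yhf

Derivation:
Hunk 1: at line 5 remove [eti,tia] add [qzcw,djy,aile] -> 9 lines: pewa qnliu ftnke rzt uwh qzcw djy aile frjhk
Hunk 2: at line 1 remove [ftnke,rzt,uwh] add [fhluh,feiw] -> 8 lines: pewa qnliu fhluh feiw qzcw djy aile frjhk
Hunk 3: at line 1 remove [fhluh,feiw] add [cek] -> 7 lines: pewa qnliu cek qzcw djy aile frjhk
Hunk 4: at line 1 remove [qnliu,cek] add [yhf,yyqd] -> 7 lines: pewa yhf yyqd qzcw djy aile frjhk
Hunk 5: at line 2 remove [yyqd,qzcw] add [zzja] -> 6 lines: pewa yhf zzja djy aile frjhk
Hunk 6: at line 2 remove [djy] add [afly,rlh,wsa] -> 8 lines: pewa yhf zzja afly rlh wsa aile frjhk
Hunk 7: at line 1 remove [zzja,afly,rlh] add [tnjl,pwwdb] -> 7 lines: pewa yhf tnjl pwwdb wsa aile frjhk
Final line 2: yhf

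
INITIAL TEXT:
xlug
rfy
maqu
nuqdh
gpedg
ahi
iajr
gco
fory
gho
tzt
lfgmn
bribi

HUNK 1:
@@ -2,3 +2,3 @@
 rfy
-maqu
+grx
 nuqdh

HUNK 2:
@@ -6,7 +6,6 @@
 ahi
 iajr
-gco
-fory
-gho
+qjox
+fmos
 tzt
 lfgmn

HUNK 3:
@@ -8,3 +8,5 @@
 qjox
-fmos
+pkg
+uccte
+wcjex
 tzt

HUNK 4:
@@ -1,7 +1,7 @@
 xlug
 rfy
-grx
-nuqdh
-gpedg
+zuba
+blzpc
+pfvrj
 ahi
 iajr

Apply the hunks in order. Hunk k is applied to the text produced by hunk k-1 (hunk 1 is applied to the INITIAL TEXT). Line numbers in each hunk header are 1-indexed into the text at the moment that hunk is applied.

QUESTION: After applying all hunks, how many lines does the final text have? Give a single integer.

Hunk 1: at line 2 remove [maqu] add [grx] -> 13 lines: xlug rfy grx nuqdh gpedg ahi iajr gco fory gho tzt lfgmn bribi
Hunk 2: at line 6 remove [gco,fory,gho] add [qjox,fmos] -> 12 lines: xlug rfy grx nuqdh gpedg ahi iajr qjox fmos tzt lfgmn bribi
Hunk 3: at line 8 remove [fmos] add [pkg,uccte,wcjex] -> 14 lines: xlug rfy grx nuqdh gpedg ahi iajr qjox pkg uccte wcjex tzt lfgmn bribi
Hunk 4: at line 1 remove [grx,nuqdh,gpedg] add [zuba,blzpc,pfvrj] -> 14 lines: xlug rfy zuba blzpc pfvrj ahi iajr qjox pkg uccte wcjex tzt lfgmn bribi
Final line count: 14

Answer: 14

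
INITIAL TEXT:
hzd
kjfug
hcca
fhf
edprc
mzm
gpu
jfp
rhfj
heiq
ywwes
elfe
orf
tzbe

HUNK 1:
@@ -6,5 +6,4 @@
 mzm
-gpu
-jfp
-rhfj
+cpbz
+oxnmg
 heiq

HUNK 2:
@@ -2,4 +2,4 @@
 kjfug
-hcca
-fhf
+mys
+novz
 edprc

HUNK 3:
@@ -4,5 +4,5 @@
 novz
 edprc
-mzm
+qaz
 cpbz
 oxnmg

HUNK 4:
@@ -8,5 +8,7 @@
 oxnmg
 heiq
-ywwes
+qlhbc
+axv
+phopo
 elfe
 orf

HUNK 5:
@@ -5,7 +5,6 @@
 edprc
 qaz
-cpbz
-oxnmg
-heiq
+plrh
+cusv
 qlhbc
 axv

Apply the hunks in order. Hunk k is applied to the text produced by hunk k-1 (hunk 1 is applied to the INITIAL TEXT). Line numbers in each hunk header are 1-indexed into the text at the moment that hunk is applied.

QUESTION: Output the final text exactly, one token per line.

Answer: hzd
kjfug
mys
novz
edprc
qaz
plrh
cusv
qlhbc
axv
phopo
elfe
orf
tzbe

Derivation:
Hunk 1: at line 6 remove [gpu,jfp,rhfj] add [cpbz,oxnmg] -> 13 lines: hzd kjfug hcca fhf edprc mzm cpbz oxnmg heiq ywwes elfe orf tzbe
Hunk 2: at line 2 remove [hcca,fhf] add [mys,novz] -> 13 lines: hzd kjfug mys novz edprc mzm cpbz oxnmg heiq ywwes elfe orf tzbe
Hunk 3: at line 4 remove [mzm] add [qaz] -> 13 lines: hzd kjfug mys novz edprc qaz cpbz oxnmg heiq ywwes elfe orf tzbe
Hunk 4: at line 8 remove [ywwes] add [qlhbc,axv,phopo] -> 15 lines: hzd kjfug mys novz edprc qaz cpbz oxnmg heiq qlhbc axv phopo elfe orf tzbe
Hunk 5: at line 5 remove [cpbz,oxnmg,heiq] add [plrh,cusv] -> 14 lines: hzd kjfug mys novz edprc qaz plrh cusv qlhbc axv phopo elfe orf tzbe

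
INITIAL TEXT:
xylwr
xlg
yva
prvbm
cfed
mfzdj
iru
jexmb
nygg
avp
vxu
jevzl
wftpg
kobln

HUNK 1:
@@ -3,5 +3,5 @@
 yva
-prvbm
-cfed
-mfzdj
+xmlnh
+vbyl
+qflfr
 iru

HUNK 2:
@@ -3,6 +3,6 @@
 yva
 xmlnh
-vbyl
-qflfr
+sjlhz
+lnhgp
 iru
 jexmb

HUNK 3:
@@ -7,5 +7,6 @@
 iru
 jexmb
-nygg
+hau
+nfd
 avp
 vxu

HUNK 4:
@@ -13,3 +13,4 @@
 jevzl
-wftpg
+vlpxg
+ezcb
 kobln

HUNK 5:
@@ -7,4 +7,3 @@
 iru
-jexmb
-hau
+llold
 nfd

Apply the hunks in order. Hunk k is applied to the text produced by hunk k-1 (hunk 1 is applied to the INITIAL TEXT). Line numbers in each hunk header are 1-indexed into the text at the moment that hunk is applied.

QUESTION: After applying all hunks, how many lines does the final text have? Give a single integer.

Hunk 1: at line 3 remove [prvbm,cfed,mfzdj] add [xmlnh,vbyl,qflfr] -> 14 lines: xylwr xlg yva xmlnh vbyl qflfr iru jexmb nygg avp vxu jevzl wftpg kobln
Hunk 2: at line 3 remove [vbyl,qflfr] add [sjlhz,lnhgp] -> 14 lines: xylwr xlg yva xmlnh sjlhz lnhgp iru jexmb nygg avp vxu jevzl wftpg kobln
Hunk 3: at line 7 remove [nygg] add [hau,nfd] -> 15 lines: xylwr xlg yva xmlnh sjlhz lnhgp iru jexmb hau nfd avp vxu jevzl wftpg kobln
Hunk 4: at line 13 remove [wftpg] add [vlpxg,ezcb] -> 16 lines: xylwr xlg yva xmlnh sjlhz lnhgp iru jexmb hau nfd avp vxu jevzl vlpxg ezcb kobln
Hunk 5: at line 7 remove [jexmb,hau] add [llold] -> 15 lines: xylwr xlg yva xmlnh sjlhz lnhgp iru llold nfd avp vxu jevzl vlpxg ezcb kobln
Final line count: 15

Answer: 15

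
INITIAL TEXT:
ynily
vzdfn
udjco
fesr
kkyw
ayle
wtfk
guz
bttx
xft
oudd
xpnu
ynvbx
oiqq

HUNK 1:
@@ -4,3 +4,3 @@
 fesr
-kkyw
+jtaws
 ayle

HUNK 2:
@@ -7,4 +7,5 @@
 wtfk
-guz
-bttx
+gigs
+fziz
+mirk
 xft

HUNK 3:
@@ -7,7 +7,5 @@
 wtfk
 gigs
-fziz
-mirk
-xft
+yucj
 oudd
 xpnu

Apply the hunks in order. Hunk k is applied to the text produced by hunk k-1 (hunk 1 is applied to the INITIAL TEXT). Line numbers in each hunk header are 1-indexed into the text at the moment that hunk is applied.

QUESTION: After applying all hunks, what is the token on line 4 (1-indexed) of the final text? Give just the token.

Hunk 1: at line 4 remove [kkyw] add [jtaws] -> 14 lines: ynily vzdfn udjco fesr jtaws ayle wtfk guz bttx xft oudd xpnu ynvbx oiqq
Hunk 2: at line 7 remove [guz,bttx] add [gigs,fziz,mirk] -> 15 lines: ynily vzdfn udjco fesr jtaws ayle wtfk gigs fziz mirk xft oudd xpnu ynvbx oiqq
Hunk 3: at line 7 remove [fziz,mirk,xft] add [yucj] -> 13 lines: ynily vzdfn udjco fesr jtaws ayle wtfk gigs yucj oudd xpnu ynvbx oiqq
Final line 4: fesr

Answer: fesr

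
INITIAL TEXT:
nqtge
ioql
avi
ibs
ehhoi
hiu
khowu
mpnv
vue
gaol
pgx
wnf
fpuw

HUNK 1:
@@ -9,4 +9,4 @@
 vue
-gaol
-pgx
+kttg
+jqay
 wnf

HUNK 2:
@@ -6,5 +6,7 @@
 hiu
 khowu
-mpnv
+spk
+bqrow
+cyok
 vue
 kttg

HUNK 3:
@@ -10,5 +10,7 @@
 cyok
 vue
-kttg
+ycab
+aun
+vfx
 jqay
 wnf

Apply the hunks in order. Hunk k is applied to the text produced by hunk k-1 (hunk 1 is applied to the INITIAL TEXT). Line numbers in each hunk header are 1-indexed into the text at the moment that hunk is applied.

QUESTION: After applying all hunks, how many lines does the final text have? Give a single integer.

Hunk 1: at line 9 remove [gaol,pgx] add [kttg,jqay] -> 13 lines: nqtge ioql avi ibs ehhoi hiu khowu mpnv vue kttg jqay wnf fpuw
Hunk 2: at line 6 remove [mpnv] add [spk,bqrow,cyok] -> 15 lines: nqtge ioql avi ibs ehhoi hiu khowu spk bqrow cyok vue kttg jqay wnf fpuw
Hunk 3: at line 10 remove [kttg] add [ycab,aun,vfx] -> 17 lines: nqtge ioql avi ibs ehhoi hiu khowu spk bqrow cyok vue ycab aun vfx jqay wnf fpuw
Final line count: 17

Answer: 17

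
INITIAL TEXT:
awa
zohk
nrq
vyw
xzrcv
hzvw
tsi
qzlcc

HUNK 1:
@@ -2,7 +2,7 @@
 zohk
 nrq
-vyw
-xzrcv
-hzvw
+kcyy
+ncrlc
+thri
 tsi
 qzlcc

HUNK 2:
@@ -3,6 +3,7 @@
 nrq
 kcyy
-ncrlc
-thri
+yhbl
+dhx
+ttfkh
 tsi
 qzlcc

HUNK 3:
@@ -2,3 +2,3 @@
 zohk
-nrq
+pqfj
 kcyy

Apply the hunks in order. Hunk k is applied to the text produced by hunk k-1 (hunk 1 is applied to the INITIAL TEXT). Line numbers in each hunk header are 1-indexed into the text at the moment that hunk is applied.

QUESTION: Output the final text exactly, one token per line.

Hunk 1: at line 2 remove [vyw,xzrcv,hzvw] add [kcyy,ncrlc,thri] -> 8 lines: awa zohk nrq kcyy ncrlc thri tsi qzlcc
Hunk 2: at line 3 remove [ncrlc,thri] add [yhbl,dhx,ttfkh] -> 9 lines: awa zohk nrq kcyy yhbl dhx ttfkh tsi qzlcc
Hunk 3: at line 2 remove [nrq] add [pqfj] -> 9 lines: awa zohk pqfj kcyy yhbl dhx ttfkh tsi qzlcc

Answer: awa
zohk
pqfj
kcyy
yhbl
dhx
ttfkh
tsi
qzlcc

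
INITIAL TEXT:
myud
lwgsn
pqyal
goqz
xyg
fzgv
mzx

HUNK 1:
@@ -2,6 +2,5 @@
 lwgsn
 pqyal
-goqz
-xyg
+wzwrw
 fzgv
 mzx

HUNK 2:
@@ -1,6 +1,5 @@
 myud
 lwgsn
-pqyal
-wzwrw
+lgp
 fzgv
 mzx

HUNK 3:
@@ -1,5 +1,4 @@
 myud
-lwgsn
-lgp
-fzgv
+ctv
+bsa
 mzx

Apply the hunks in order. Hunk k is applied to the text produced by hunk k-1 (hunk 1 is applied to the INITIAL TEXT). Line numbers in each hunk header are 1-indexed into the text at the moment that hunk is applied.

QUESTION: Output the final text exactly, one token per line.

Answer: myud
ctv
bsa
mzx

Derivation:
Hunk 1: at line 2 remove [goqz,xyg] add [wzwrw] -> 6 lines: myud lwgsn pqyal wzwrw fzgv mzx
Hunk 2: at line 1 remove [pqyal,wzwrw] add [lgp] -> 5 lines: myud lwgsn lgp fzgv mzx
Hunk 3: at line 1 remove [lwgsn,lgp,fzgv] add [ctv,bsa] -> 4 lines: myud ctv bsa mzx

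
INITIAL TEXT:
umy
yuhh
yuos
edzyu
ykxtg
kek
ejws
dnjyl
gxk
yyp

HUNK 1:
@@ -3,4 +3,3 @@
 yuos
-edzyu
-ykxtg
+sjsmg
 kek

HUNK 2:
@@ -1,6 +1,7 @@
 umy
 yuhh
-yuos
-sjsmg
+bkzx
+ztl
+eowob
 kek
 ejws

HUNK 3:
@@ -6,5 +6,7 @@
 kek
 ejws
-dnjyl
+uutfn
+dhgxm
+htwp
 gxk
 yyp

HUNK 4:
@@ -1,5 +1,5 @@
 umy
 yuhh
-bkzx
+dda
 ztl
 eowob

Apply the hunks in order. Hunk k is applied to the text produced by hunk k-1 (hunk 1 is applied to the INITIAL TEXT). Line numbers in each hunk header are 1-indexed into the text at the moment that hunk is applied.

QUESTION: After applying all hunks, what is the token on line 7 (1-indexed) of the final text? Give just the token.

Answer: ejws

Derivation:
Hunk 1: at line 3 remove [edzyu,ykxtg] add [sjsmg] -> 9 lines: umy yuhh yuos sjsmg kek ejws dnjyl gxk yyp
Hunk 2: at line 1 remove [yuos,sjsmg] add [bkzx,ztl,eowob] -> 10 lines: umy yuhh bkzx ztl eowob kek ejws dnjyl gxk yyp
Hunk 3: at line 6 remove [dnjyl] add [uutfn,dhgxm,htwp] -> 12 lines: umy yuhh bkzx ztl eowob kek ejws uutfn dhgxm htwp gxk yyp
Hunk 4: at line 1 remove [bkzx] add [dda] -> 12 lines: umy yuhh dda ztl eowob kek ejws uutfn dhgxm htwp gxk yyp
Final line 7: ejws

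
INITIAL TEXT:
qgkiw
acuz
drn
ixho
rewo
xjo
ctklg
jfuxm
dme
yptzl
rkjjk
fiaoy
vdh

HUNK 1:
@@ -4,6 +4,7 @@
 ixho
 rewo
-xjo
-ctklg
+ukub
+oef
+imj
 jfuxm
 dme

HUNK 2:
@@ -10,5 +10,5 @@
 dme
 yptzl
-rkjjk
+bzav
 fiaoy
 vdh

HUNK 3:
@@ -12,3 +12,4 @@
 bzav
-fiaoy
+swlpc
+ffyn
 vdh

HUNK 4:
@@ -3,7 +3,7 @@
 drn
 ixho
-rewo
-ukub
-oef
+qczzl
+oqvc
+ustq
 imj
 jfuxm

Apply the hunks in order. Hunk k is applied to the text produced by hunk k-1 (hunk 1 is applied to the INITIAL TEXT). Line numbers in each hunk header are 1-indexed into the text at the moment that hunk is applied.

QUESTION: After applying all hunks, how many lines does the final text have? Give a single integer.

Answer: 15

Derivation:
Hunk 1: at line 4 remove [xjo,ctklg] add [ukub,oef,imj] -> 14 lines: qgkiw acuz drn ixho rewo ukub oef imj jfuxm dme yptzl rkjjk fiaoy vdh
Hunk 2: at line 10 remove [rkjjk] add [bzav] -> 14 lines: qgkiw acuz drn ixho rewo ukub oef imj jfuxm dme yptzl bzav fiaoy vdh
Hunk 3: at line 12 remove [fiaoy] add [swlpc,ffyn] -> 15 lines: qgkiw acuz drn ixho rewo ukub oef imj jfuxm dme yptzl bzav swlpc ffyn vdh
Hunk 4: at line 3 remove [rewo,ukub,oef] add [qczzl,oqvc,ustq] -> 15 lines: qgkiw acuz drn ixho qczzl oqvc ustq imj jfuxm dme yptzl bzav swlpc ffyn vdh
Final line count: 15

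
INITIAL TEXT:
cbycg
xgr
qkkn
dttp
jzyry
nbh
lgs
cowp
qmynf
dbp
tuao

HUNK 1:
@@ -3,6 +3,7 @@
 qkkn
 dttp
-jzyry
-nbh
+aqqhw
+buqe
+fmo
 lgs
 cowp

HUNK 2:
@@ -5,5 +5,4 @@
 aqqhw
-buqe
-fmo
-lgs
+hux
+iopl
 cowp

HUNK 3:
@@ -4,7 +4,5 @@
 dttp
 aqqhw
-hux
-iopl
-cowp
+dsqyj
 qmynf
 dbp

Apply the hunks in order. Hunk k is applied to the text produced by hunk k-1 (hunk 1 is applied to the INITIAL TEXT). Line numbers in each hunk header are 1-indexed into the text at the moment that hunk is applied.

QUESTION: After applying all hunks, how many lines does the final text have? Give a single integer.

Hunk 1: at line 3 remove [jzyry,nbh] add [aqqhw,buqe,fmo] -> 12 lines: cbycg xgr qkkn dttp aqqhw buqe fmo lgs cowp qmynf dbp tuao
Hunk 2: at line 5 remove [buqe,fmo,lgs] add [hux,iopl] -> 11 lines: cbycg xgr qkkn dttp aqqhw hux iopl cowp qmynf dbp tuao
Hunk 3: at line 4 remove [hux,iopl,cowp] add [dsqyj] -> 9 lines: cbycg xgr qkkn dttp aqqhw dsqyj qmynf dbp tuao
Final line count: 9

Answer: 9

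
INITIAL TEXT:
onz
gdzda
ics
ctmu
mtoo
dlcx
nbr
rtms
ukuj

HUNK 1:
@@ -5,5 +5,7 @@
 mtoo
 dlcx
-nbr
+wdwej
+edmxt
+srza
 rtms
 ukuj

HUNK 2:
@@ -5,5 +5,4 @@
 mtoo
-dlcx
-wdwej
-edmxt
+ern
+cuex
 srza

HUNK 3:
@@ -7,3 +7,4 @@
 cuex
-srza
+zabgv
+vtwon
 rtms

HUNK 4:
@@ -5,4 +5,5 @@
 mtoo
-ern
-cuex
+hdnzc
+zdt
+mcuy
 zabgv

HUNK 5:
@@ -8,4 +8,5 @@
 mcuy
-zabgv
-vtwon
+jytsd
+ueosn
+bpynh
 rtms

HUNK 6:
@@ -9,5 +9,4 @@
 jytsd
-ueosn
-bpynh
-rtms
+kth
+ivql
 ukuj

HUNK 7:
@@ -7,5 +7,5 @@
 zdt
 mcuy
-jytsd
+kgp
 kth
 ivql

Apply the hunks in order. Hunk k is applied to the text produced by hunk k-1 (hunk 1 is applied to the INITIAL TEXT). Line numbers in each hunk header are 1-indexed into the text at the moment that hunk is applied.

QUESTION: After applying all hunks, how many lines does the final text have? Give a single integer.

Answer: 12

Derivation:
Hunk 1: at line 5 remove [nbr] add [wdwej,edmxt,srza] -> 11 lines: onz gdzda ics ctmu mtoo dlcx wdwej edmxt srza rtms ukuj
Hunk 2: at line 5 remove [dlcx,wdwej,edmxt] add [ern,cuex] -> 10 lines: onz gdzda ics ctmu mtoo ern cuex srza rtms ukuj
Hunk 3: at line 7 remove [srza] add [zabgv,vtwon] -> 11 lines: onz gdzda ics ctmu mtoo ern cuex zabgv vtwon rtms ukuj
Hunk 4: at line 5 remove [ern,cuex] add [hdnzc,zdt,mcuy] -> 12 lines: onz gdzda ics ctmu mtoo hdnzc zdt mcuy zabgv vtwon rtms ukuj
Hunk 5: at line 8 remove [zabgv,vtwon] add [jytsd,ueosn,bpynh] -> 13 lines: onz gdzda ics ctmu mtoo hdnzc zdt mcuy jytsd ueosn bpynh rtms ukuj
Hunk 6: at line 9 remove [ueosn,bpynh,rtms] add [kth,ivql] -> 12 lines: onz gdzda ics ctmu mtoo hdnzc zdt mcuy jytsd kth ivql ukuj
Hunk 7: at line 7 remove [jytsd] add [kgp] -> 12 lines: onz gdzda ics ctmu mtoo hdnzc zdt mcuy kgp kth ivql ukuj
Final line count: 12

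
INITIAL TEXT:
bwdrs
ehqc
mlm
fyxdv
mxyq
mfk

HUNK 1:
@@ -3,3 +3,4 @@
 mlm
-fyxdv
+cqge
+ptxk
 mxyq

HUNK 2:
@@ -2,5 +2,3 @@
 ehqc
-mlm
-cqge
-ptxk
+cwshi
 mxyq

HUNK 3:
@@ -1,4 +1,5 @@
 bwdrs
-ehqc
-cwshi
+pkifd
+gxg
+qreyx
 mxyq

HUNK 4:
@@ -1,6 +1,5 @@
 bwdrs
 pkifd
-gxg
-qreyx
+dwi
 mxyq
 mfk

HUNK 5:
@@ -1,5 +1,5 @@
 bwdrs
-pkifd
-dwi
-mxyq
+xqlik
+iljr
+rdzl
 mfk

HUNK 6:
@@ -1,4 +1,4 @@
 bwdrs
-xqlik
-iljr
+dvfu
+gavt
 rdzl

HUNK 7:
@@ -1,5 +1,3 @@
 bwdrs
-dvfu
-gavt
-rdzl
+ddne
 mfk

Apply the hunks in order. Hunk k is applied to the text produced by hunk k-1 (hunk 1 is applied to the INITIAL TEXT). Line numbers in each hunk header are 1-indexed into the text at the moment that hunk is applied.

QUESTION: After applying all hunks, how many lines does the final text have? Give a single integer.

Hunk 1: at line 3 remove [fyxdv] add [cqge,ptxk] -> 7 lines: bwdrs ehqc mlm cqge ptxk mxyq mfk
Hunk 2: at line 2 remove [mlm,cqge,ptxk] add [cwshi] -> 5 lines: bwdrs ehqc cwshi mxyq mfk
Hunk 3: at line 1 remove [ehqc,cwshi] add [pkifd,gxg,qreyx] -> 6 lines: bwdrs pkifd gxg qreyx mxyq mfk
Hunk 4: at line 1 remove [gxg,qreyx] add [dwi] -> 5 lines: bwdrs pkifd dwi mxyq mfk
Hunk 5: at line 1 remove [pkifd,dwi,mxyq] add [xqlik,iljr,rdzl] -> 5 lines: bwdrs xqlik iljr rdzl mfk
Hunk 6: at line 1 remove [xqlik,iljr] add [dvfu,gavt] -> 5 lines: bwdrs dvfu gavt rdzl mfk
Hunk 7: at line 1 remove [dvfu,gavt,rdzl] add [ddne] -> 3 lines: bwdrs ddne mfk
Final line count: 3

Answer: 3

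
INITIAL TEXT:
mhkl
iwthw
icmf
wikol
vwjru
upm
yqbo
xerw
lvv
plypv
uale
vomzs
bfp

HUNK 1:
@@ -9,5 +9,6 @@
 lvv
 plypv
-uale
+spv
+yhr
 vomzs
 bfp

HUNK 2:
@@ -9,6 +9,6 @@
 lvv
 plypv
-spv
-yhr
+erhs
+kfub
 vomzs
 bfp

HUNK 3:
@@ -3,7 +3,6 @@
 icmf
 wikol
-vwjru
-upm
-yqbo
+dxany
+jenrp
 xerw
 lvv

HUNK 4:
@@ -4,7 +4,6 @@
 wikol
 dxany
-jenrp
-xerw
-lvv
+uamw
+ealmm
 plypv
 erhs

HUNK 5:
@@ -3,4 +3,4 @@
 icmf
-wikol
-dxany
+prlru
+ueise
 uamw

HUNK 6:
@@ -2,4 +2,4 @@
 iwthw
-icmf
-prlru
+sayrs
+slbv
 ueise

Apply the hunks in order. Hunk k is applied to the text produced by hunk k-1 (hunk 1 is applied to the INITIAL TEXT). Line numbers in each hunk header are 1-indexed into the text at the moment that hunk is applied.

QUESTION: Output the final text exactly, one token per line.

Answer: mhkl
iwthw
sayrs
slbv
ueise
uamw
ealmm
plypv
erhs
kfub
vomzs
bfp

Derivation:
Hunk 1: at line 9 remove [uale] add [spv,yhr] -> 14 lines: mhkl iwthw icmf wikol vwjru upm yqbo xerw lvv plypv spv yhr vomzs bfp
Hunk 2: at line 9 remove [spv,yhr] add [erhs,kfub] -> 14 lines: mhkl iwthw icmf wikol vwjru upm yqbo xerw lvv plypv erhs kfub vomzs bfp
Hunk 3: at line 3 remove [vwjru,upm,yqbo] add [dxany,jenrp] -> 13 lines: mhkl iwthw icmf wikol dxany jenrp xerw lvv plypv erhs kfub vomzs bfp
Hunk 4: at line 4 remove [jenrp,xerw,lvv] add [uamw,ealmm] -> 12 lines: mhkl iwthw icmf wikol dxany uamw ealmm plypv erhs kfub vomzs bfp
Hunk 5: at line 3 remove [wikol,dxany] add [prlru,ueise] -> 12 lines: mhkl iwthw icmf prlru ueise uamw ealmm plypv erhs kfub vomzs bfp
Hunk 6: at line 2 remove [icmf,prlru] add [sayrs,slbv] -> 12 lines: mhkl iwthw sayrs slbv ueise uamw ealmm plypv erhs kfub vomzs bfp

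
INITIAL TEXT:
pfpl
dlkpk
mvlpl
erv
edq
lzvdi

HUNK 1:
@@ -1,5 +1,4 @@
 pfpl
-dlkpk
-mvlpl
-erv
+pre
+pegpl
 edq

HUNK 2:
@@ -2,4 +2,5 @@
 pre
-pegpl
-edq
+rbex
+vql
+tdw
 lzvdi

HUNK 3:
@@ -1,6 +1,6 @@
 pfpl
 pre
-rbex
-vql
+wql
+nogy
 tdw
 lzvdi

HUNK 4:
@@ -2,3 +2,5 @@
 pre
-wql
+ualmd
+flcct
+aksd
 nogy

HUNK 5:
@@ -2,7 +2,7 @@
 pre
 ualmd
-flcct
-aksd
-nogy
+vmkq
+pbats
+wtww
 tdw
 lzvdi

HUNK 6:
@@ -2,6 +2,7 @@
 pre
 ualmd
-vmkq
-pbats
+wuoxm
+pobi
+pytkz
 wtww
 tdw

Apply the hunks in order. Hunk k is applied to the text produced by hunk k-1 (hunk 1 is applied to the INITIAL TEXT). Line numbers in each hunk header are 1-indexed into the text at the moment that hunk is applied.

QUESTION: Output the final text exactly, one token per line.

Answer: pfpl
pre
ualmd
wuoxm
pobi
pytkz
wtww
tdw
lzvdi

Derivation:
Hunk 1: at line 1 remove [dlkpk,mvlpl,erv] add [pre,pegpl] -> 5 lines: pfpl pre pegpl edq lzvdi
Hunk 2: at line 2 remove [pegpl,edq] add [rbex,vql,tdw] -> 6 lines: pfpl pre rbex vql tdw lzvdi
Hunk 3: at line 1 remove [rbex,vql] add [wql,nogy] -> 6 lines: pfpl pre wql nogy tdw lzvdi
Hunk 4: at line 2 remove [wql] add [ualmd,flcct,aksd] -> 8 lines: pfpl pre ualmd flcct aksd nogy tdw lzvdi
Hunk 5: at line 2 remove [flcct,aksd,nogy] add [vmkq,pbats,wtww] -> 8 lines: pfpl pre ualmd vmkq pbats wtww tdw lzvdi
Hunk 6: at line 2 remove [vmkq,pbats] add [wuoxm,pobi,pytkz] -> 9 lines: pfpl pre ualmd wuoxm pobi pytkz wtww tdw lzvdi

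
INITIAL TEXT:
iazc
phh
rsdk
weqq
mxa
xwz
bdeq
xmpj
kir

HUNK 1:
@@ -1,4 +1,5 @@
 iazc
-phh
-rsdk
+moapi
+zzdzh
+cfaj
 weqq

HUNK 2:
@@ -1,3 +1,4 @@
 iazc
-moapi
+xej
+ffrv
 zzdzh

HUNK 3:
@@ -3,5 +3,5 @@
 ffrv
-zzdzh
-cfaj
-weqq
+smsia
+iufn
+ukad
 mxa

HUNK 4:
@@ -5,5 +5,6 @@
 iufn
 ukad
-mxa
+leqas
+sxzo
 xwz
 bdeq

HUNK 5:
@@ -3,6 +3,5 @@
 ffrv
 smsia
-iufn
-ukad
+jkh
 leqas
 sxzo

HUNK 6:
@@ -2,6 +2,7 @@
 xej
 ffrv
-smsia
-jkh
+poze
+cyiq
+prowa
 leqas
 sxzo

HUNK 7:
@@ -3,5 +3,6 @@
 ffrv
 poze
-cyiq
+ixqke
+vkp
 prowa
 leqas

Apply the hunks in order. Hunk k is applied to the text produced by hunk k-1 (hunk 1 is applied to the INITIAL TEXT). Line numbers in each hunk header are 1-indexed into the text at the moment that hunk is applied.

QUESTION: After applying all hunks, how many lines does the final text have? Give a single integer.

Answer: 13

Derivation:
Hunk 1: at line 1 remove [phh,rsdk] add [moapi,zzdzh,cfaj] -> 10 lines: iazc moapi zzdzh cfaj weqq mxa xwz bdeq xmpj kir
Hunk 2: at line 1 remove [moapi] add [xej,ffrv] -> 11 lines: iazc xej ffrv zzdzh cfaj weqq mxa xwz bdeq xmpj kir
Hunk 3: at line 3 remove [zzdzh,cfaj,weqq] add [smsia,iufn,ukad] -> 11 lines: iazc xej ffrv smsia iufn ukad mxa xwz bdeq xmpj kir
Hunk 4: at line 5 remove [mxa] add [leqas,sxzo] -> 12 lines: iazc xej ffrv smsia iufn ukad leqas sxzo xwz bdeq xmpj kir
Hunk 5: at line 3 remove [iufn,ukad] add [jkh] -> 11 lines: iazc xej ffrv smsia jkh leqas sxzo xwz bdeq xmpj kir
Hunk 6: at line 2 remove [smsia,jkh] add [poze,cyiq,prowa] -> 12 lines: iazc xej ffrv poze cyiq prowa leqas sxzo xwz bdeq xmpj kir
Hunk 7: at line 3 remove [cyiq] add [ixqke,vkp] -> 13 lines: iazc xej ffrv poze ixqke vkp prowa leqas sxzo xwz bdeq xmpj kir
Final line count: 13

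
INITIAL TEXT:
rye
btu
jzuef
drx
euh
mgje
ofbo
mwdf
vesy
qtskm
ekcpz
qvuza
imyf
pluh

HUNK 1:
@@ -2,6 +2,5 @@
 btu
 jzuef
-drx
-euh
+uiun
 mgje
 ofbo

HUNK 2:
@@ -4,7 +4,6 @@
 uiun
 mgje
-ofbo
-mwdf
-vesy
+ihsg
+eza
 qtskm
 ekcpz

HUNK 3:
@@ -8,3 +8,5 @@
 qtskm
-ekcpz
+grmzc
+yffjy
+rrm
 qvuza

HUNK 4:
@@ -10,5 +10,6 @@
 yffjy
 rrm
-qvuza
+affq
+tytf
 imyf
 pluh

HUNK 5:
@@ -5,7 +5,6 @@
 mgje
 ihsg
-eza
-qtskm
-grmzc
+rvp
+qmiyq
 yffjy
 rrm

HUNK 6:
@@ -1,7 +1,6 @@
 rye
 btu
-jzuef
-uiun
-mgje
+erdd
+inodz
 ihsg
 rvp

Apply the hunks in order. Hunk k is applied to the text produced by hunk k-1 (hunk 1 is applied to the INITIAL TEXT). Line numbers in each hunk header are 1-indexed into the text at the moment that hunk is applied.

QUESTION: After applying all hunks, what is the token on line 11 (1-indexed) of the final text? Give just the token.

Hunk 1: at line 2 remove [drx,euh] add [uiun] -> 13 lines: rye btu jzuef uiun mgje ofbo mwdf vesy qtskm ekcpz qvuza imyf pluh
Hunk 2: at line 4 remove [ofbo,mwdf,vesy] add [ihsg,eza] -> 12 lines: rye btu jzuef uiun mgje ihsg eza qtskm ekcpz qvuza imyf pluh
Hunk 3: at line 8 remove [ekcpz] add [grmzc,yffjy,rrm] -> 14 lines: rye btu jzuef uiun mgje ihsg eza qtskm grmzc yffjy rrm qvuza imyf pluh
Hunk 4: at line 10 remove [qvuza] add [affq,tytf] -> 15 lines: rye btu jzuef uiun mgje ihsg eza qtskm grmzc yffjy rrm affq tytf imyf pluh
Hunk 5: at line 5 remove [eza,qtskm,grmzc] add [rvp,qmiyq] -> 14 lines: rye btu jzuef uiun mgje ihsg rvp qmiyq yffjy rrm affq tytf imyf pluh
Hunk 6: at line 1 remove [jzuef,uiun,mgje] add [erdd,inodz] -> 13 lines: rye btu erdd inodz ihsg rvp qmiyq yffjy rrm affq tytf imyf pluh
Final line 11: tytf

Answer: tytf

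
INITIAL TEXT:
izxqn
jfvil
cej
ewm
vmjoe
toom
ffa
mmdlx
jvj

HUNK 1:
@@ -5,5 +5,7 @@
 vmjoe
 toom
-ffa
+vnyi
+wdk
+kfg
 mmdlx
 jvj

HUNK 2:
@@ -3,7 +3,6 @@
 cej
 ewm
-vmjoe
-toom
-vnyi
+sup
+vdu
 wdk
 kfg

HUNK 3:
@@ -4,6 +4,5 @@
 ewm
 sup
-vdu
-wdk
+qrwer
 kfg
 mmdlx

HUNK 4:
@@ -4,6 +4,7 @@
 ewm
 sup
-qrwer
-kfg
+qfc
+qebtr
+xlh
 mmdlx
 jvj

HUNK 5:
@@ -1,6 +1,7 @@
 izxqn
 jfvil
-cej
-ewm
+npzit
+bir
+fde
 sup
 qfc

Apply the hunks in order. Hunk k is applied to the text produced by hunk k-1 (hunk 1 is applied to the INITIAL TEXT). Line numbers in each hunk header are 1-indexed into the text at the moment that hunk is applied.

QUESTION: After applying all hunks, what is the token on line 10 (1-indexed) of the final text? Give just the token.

Hunk 1: at line 5 remove [ffa] add [vnyi,wdk,kfg] -> 11 lines: izxqn jfvil cej ewm vmjoe toom vnyi wdk kfg mmdlx jvj
Hunk 2: at line 3 remove [vmjoe,toom,vnyi] add [sup,vdu] -> 10 lines: izxqn jfvil cej ewm sup vdu wdk kfg mmdlx jvj
Hunk 3: at line 4 remove [vdu,wdk] add [qrwer] -> 9 lines: izxqn jfvil cej ewm sup qrwer kfg mmdlx jvj
Hunk 4: at line 4 remove [qrwer,kfg] add [qfc,qebtr,xlh] -> 10 lines: izxqn jfvil cej ewm sup qfc qebtr xlh mmdlx jvj
Hunk 5: at line 1 remove [cej,ewm] add [npzit,bir,fde] -> 11 lines: izxqn jfvil npzit bir fde sup qfc qebtr xlh mmdlx jvj
Final line 10: mmdlx

Answer: mmdlx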